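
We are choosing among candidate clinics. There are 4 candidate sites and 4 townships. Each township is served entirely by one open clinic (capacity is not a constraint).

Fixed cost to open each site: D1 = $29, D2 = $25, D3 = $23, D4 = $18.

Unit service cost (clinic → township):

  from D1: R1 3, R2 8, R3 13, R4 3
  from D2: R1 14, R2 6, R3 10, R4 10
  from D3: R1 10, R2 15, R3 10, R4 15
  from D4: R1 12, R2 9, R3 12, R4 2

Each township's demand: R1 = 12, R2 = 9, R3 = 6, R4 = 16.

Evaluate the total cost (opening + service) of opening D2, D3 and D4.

Each township is assigned to its cheapest site among the open ones.
{D2, D3, D4}: R1→D3 10·12=120, R2→D2 6·9=54, R3→D2 10·6=60, R4→D4 2·16=32. Service 266; fixed 66; total 332.

Total cost: 332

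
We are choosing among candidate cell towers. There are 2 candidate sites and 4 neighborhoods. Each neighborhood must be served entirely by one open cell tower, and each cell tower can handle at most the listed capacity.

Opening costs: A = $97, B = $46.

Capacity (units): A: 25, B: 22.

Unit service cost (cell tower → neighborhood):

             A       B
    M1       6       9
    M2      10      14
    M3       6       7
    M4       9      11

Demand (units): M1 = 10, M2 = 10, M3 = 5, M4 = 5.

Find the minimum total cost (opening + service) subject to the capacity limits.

Minimum total cost: 383

Open {A, B}: M1→A 6·10=60, M2→A 10·10=100, M3→B 7·5=35, M4→A 9·5=45.
Loads: A carries 25/25, B carries 5/22. Service 240; fixed 143; total 383.
Next best feasible plan costs 388.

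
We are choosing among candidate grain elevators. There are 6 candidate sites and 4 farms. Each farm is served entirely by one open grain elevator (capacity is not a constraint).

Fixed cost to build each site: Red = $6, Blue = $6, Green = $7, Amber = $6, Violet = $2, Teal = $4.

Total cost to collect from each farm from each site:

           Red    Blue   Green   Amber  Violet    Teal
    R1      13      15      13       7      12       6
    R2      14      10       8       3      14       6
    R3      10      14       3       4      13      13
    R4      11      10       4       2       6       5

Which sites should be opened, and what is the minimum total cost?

Open Amber only; minimum total cost 22.

For any fixed open set, each farm goes to its cheapest open site; total = fixed + service.
{Amber}: R1→Amber 7, R2→Amber 3, R3→Amber 4, R4→Amber 2. Service 16; fixed 6; total 22.
{Amber, Violet}: R1→Amber 7, R2→Amber 3, R3→Amber 4, R4→Amber 2. Service 16; fixed 8; total 24.
{Amber, Teal}: service 15 + fixed 10 = 25
{Red, Blue, Green, Amber, Violet, Teal}: R1→Teal 6, R2→Amber 3, R3→Green 3, R4→Amber 2. Service 14; fixed 31; total 45.
No other subset beats 22.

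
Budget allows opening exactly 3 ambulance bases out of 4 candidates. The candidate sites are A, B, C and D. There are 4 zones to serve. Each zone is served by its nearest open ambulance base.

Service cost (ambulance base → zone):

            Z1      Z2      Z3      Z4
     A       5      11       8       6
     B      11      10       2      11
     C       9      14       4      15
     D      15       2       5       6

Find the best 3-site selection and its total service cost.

Choose A, B and D; total service cost 15.

With exactly 3 open, each zone uses its cheapest among the chosen.
{A, B, D}: Z1→A 5, Z2→D 2, Z3→B 2, Z4→A 6. Service cost 15.
{A, C, D}: service cost 17
{B, C, D}: service cost 19
Among all 4 size-3 choices, {A, B, D} is lowest.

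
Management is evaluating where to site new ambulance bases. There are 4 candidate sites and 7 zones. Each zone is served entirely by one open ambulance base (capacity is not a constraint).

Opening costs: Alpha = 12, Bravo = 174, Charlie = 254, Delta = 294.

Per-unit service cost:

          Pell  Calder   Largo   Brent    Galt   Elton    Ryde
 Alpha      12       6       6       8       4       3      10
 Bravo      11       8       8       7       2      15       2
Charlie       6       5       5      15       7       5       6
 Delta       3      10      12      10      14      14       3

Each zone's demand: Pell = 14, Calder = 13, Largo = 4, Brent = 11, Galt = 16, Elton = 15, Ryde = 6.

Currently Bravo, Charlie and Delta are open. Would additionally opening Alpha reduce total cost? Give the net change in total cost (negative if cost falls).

Yes — net change −18 (cost falls by 18).

Current service cost with {Bravo, Charlie, Delta}: 323.
Adding Alpha: each zone re-picks its cheapest; new service cost 293, saving 30.
Extra fixed cost: 12. Net change = 12 − 30 = -18.
(Totals: 1045 → 1027.)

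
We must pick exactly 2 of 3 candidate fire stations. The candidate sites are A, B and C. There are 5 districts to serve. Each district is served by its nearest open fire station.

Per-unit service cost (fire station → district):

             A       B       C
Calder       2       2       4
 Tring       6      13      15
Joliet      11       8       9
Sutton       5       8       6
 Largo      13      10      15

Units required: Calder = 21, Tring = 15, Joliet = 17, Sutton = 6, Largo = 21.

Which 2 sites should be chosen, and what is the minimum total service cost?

Choose A and B; total service cost 508.

With exactly 2 open, each district uses its cheapest among the chosen.
{A, B}: Calder→A 2·21=42, Tring→A 6·15=90, Joliet→B 8·17=136, Sutton→A 5·6=30, Largo→B 10·21=210. Service cost 508.
{A, C}: service cost 588
{B, C}: service cost 619
Among all 3 size-2 choices, {A, B} is lowest.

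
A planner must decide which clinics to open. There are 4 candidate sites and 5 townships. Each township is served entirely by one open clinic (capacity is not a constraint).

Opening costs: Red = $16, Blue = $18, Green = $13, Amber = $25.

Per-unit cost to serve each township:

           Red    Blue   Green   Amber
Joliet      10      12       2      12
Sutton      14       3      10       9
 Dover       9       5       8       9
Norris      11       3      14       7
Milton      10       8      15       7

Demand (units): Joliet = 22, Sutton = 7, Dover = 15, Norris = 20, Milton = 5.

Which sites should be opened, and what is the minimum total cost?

Open Blue and Green; minimum total cost 271.

For any fixed open set, each township goes to its cheapest open site; total = fixed + service.
{Blue, Green}: Joliet→Green 2·22=44, Sutton→Blue 3·7=21, Dover→Blue 5·15=75, Norris→Blue 3·20=60, Milton→Blue 8·5=40. Service 240; fixed 31; total 271.
{Red, Blue, Green}: service 240 + fixed 47 = 287
{Blue, Green, Amber}: service 235 + fixed 56 = 291
{Red, Blue, Green, Amber}: service 235 + fixed 72 = 307
No other subset beats 271.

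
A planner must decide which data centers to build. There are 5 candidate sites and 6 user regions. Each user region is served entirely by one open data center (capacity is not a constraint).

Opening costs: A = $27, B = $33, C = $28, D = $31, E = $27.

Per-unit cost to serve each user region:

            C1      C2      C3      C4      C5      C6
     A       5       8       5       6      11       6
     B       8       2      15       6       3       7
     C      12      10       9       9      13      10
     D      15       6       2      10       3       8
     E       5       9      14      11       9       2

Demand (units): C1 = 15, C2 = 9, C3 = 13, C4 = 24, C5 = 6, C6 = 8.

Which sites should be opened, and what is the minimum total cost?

Open B, D and E; minimum total cost 388.

For any fixed open set, each user region goes to its cheapest open site; total = fixed + service.
{B, D, E}: C1→E 5·15=75, C2→B 2·9=18, C3→D 2·13=26, C4→B 6·24=144, C5→B 3·6=18, C6→E 2·8=16. Service 297; fixed 91; total 388.
{A, B, D, E}: service 297 + fixed 118 = 415
{B, C, D, E}: C1→E 5·15=75, C2→B 2·9=18, C3→D 2·13=26, C4→B 6·24=144, C5→B 3·6=18, C6→E 2·8=16. Service 297; fixed 119; total 416.
{A, B, C, D, E}: service 297 + fixed 146 = 443
No other subset beats 388.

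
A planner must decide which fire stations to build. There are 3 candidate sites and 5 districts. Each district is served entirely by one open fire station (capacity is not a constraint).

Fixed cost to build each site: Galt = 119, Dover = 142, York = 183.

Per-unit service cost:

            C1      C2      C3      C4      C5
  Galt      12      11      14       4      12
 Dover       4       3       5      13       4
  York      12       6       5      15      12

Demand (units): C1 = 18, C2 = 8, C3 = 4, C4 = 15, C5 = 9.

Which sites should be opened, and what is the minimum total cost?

For any fixed open set, each district goes to its cheapest open site; total = fixed + service.
{Galt, Dover}: C1→Dover 4·18=72, C2→Dover 3·8=24, C3→Dover 5·4=20, C4→Galt 4·15=60, C5→Dover 4·9=36. Service 212; fixed 261; total 473.
{Dover}: C1→Dover 4·18=72, C2→Dover 3·8=24, C3→Dover 5·4=20, C4→Dover 13·15=195, C5→Dover 4·9=36. Service 347; fixed 142; total 489.
{Galt}: service 528 + fixed 119 = 647
{Galt, Dover, York}: C1→Dover 4·18=72, C2→Dover 3·8=24, C3→Dover 5·4=20, C4→Galt 4·15=60, C5→Dover 4·9=36. Service 212; fixed 444; total 656.
No other subset beats 473.

Open Galt and Dover; minimum total cost 473.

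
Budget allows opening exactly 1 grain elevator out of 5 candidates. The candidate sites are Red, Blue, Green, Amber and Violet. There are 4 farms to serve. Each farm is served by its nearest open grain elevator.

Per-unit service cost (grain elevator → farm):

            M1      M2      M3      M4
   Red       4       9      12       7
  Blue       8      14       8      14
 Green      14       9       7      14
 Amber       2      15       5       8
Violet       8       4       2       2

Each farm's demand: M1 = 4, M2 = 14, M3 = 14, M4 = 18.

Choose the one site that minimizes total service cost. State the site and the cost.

With exactly 1 open, each farm uses its cheapest among the chosen.
{Violet}: M1→Violet 8·4=32, M2→Violet 4·14=56, M3→Violet 2·14=28, M4→Violet 2·18=36. Service cost 152.
{Amber}: service cost 432
{Red}: service cost 436
Among all 5 size-1 choices, {Violet} is lowest.

Choose Violet only; total service cost 152.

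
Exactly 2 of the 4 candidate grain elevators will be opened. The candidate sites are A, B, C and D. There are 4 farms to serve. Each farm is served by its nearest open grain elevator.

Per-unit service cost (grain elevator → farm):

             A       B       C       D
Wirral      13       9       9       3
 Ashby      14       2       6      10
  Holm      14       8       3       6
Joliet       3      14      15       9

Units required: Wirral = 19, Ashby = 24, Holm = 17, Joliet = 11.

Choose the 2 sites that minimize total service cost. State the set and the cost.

Choose B and D; total service cost 306.

With exactly 2 open, each farm uses its cheapest among the chosen.
{B, D}: Wirral→D 3·19=57, Ashby→B 2·24=48, Holm→D 6·17=102, Joliet→D 9·11=99. Service cost 306.
{C, D}: service cost 351
{A, B}: service cost 388
Among all 6 size-2 choices, {B, D} is lowest.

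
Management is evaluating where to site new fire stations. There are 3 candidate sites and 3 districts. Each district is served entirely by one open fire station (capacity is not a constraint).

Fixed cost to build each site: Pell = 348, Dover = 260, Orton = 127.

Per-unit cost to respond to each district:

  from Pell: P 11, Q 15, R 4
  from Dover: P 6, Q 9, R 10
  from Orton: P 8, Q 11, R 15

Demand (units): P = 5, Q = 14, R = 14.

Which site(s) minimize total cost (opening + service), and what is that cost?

For any fixed open set, each district goes to its cheapest open site; total = fixed + service.
{Orton}: P→Orton 8·5=40, Q→Orton 11·14=154, R→Orton 15·14=210. Service 404; fixed 127; total 531.
{Dover}: P→Dover 6·5=30, Q→Dover 9·14=126, R→Dover 10·14=140. Service 296; fixed 260; total 556.
{Pell}: service 321 + fixed 348 = 669
{Pell, Dover, Orton}: service 212 + fixed 735 = 947
No other subset beats 531.

Open Orton only; minimum total cost 531.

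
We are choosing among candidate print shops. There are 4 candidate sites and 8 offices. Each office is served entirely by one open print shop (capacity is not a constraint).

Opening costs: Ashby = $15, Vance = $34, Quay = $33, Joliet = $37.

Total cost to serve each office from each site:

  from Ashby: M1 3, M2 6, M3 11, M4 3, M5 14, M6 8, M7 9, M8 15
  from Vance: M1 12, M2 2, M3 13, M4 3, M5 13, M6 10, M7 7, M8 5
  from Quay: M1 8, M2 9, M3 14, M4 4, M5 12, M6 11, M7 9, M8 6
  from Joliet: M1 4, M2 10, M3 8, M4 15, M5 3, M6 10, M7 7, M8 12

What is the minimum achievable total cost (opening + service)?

Minimum total cost: 84

For any fixed open set, each office goes to its cheapest open site; total = fixed + service.
{Ashby}: M1→Ashby 3, M2→Ashby 6, M3→Ashby 11, M4→Ashby 3, M5→Ashby 14, M6→Ashby 8, M7→Ashby 9, M8→Ashby 15. Service 69; fixed 15; total 84.
{Vance}: M1→Vance 12, M2→Vance 2, M3→Vance 13, M4→Vance 3, M5→Vance 13, M6→Vance 10, M7→Vance 7, M8→Vance 5. Service 65; fixed 34; total 99.
{Ashby, Vance}: service 52 + fixed 49 = 101
{Ashby, Vance, Quay, Joliet}: service 39 + fixed 119 = 158
No other subset beats 84.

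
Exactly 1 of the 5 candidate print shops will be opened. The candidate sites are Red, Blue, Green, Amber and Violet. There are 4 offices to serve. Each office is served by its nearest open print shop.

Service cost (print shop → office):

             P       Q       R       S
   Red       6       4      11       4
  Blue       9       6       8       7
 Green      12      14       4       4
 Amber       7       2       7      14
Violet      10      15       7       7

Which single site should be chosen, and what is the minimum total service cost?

Choose Red only; total service cost 25.

With exactly 1 open, each office uses its cheapest among the chosen.
{Red}: P→Red 6, Q→Red 4, R→Red 11, S→Red 4. Service cost 25.
{Blue}: service cost 30
{Amber}: service cost 30
Among all 5 size-1 choices, {Red} is lowest.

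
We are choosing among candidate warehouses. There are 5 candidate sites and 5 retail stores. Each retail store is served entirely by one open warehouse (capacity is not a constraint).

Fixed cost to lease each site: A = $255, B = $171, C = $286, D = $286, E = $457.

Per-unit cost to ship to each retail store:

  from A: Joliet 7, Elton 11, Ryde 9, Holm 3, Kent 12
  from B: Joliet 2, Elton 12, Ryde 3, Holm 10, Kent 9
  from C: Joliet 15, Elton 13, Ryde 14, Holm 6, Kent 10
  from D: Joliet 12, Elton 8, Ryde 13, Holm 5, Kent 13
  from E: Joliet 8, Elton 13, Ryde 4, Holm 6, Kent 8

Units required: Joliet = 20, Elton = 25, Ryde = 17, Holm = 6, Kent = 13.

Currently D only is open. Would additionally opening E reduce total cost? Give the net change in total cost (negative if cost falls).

Current service cost with {D}: 860.
Adding E: each retail store re-picks its cheapest; new service cost 562, saving 298.
Extra fixed cost: 457. Net change = 457 − 298 = 159.
(Totals: 1146 → 1305.)

No — net change +159 (cost rises by 159).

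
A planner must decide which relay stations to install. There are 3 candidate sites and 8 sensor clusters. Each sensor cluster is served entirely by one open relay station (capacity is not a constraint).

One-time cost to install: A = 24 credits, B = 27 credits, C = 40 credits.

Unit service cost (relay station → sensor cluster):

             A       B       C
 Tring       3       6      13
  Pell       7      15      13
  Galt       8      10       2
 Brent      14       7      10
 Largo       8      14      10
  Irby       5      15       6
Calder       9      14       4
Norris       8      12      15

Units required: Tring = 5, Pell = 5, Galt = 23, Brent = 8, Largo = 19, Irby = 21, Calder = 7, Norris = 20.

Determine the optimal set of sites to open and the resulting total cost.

Open A and C; minimum total cost 685.

For any fixed open set, each sensor cluster goes to its cheapest open site; total = fixed + service.
{A, C}: Tring→A 3·5=15, Pell→A 7·5=35, Galt→C 2·23=46, Brent→C 10·8=80, Largo→A 8·19=152, Irby→A 5·21=105, Calder→C 4·7=28, Norris→A 8·20=160. Service 621; fixed 64; total 685.
{A, B, C}: service 597 + fixed 91 = 688
{A, B}: service 770 + fixed 51 = 821
{A}: service 826 + fixed 24 = 850
No other subset beats 685.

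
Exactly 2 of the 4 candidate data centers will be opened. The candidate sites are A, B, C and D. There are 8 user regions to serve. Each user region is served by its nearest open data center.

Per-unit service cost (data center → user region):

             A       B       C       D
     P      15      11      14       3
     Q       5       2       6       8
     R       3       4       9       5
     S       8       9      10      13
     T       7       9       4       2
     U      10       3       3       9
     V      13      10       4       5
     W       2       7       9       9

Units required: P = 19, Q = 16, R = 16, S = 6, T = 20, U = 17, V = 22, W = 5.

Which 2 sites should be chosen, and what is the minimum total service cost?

With exactly 2 open, each user region uses its cheapest among the chosen.
{B, D}: P→D 3·19=57, Q→B 2·16=32, R→B 4·16=64, S→B 9·6=54, T→D 2·20=40, U→B 3·17=51, V→D 5·22=110, W→B 7·5=35. Service cost 443.
{C, D}: service cost 517
{A, D}: service cost 546
Among all 6 size-2 choices, {B, D} is lowest.

Choose B and D; total service cost 443.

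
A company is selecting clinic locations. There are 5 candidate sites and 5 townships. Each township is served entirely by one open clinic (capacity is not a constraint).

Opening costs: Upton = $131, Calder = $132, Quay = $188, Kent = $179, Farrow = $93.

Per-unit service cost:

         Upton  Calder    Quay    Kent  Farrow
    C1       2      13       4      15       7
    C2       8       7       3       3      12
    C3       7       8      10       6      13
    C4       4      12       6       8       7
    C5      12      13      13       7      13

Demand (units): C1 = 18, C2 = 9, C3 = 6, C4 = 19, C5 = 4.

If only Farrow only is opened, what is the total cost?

Total cost: 590

Each township is assigned to its cheapest site among the open ones.
{Farrow}: C1→Farrow 7·18=126, C2→Farrow 12·9=108, C3→Farrow 13·6=78, C4→Farrow 7·19=133, C5→Farrow 13·4=52. Service 497; fixed 93; total 590.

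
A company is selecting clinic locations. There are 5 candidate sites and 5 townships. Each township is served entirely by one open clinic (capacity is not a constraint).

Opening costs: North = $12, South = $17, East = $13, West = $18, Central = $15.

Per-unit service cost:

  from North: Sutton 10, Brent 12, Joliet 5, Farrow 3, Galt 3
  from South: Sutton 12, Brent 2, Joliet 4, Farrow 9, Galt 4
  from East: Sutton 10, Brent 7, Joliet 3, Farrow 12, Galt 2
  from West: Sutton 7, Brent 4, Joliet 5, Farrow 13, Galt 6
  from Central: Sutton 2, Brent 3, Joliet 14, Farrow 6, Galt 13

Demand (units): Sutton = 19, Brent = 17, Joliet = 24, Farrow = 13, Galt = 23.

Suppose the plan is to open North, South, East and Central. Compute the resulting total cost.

Total cost: 286

Each township is assigned to its cheapest site among the open ones.
{North, South, East, Central}: Sutton→Central 2·19=38, Brent→South 2·17=34, Joliet→East 3·24=72, Farrow→North 3·13=39, Galt→East 2·23=46. Service 229; fixed 57; total 286.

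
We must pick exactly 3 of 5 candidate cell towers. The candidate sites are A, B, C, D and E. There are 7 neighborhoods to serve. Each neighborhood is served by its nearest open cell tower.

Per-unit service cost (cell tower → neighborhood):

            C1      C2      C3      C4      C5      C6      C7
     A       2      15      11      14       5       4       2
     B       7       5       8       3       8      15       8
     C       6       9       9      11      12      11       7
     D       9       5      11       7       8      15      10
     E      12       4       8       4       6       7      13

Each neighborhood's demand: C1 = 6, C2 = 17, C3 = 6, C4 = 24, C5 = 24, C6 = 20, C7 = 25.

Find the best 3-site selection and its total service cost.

Choose A, B and E; total service cost 450.

With exactly 3 open, each neighborhood uses its cheapest among the chosen.
{A, B, E}: C1→A 2·6=12, C2→E 4·17=68, C3→B 8·6=48, C4→B 3·24=72, C5→A 5·24=120, C6→A 4·20=80, C7→A 2·25=50. Service cost 450.
{A, B, C}: service cost 467
{A, B, D}: service cost 467
Among all 10 size-3 choices, {A, B, E} is lowest.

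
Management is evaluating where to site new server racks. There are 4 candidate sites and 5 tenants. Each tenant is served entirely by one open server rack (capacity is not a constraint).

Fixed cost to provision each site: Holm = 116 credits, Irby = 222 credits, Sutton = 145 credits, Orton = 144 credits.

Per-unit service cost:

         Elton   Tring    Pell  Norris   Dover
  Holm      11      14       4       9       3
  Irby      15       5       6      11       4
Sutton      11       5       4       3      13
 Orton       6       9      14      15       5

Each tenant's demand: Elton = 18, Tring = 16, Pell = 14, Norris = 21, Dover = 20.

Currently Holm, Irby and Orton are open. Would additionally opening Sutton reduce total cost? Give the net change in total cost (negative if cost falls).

Current service cost with {Holm, Irby, Orton}: 493.
Adding Sutton: each tenant re-picks its cheapest; new service cost 367, saving 126.
Extra fixed cost: 145. Net change = 145 − 126 = 19.
(Totals: 975 → 994.)

No — net change +19 (cost rises by 19).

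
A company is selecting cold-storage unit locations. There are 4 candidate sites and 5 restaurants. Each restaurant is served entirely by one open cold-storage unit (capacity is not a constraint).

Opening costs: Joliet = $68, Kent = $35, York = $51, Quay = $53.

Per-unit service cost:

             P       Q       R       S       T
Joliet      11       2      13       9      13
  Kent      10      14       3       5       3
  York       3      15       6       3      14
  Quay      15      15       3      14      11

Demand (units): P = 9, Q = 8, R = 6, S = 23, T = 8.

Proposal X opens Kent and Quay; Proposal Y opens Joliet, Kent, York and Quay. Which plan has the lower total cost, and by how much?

Proposal X: {Kent, Quay}: P→Kent 10·9=90, Q→Kent 14·8=112, R→Kent 3·6=18, S→Kent 5·23=115, T→Kent 3·8=24. Service 359; fixed 88; total 447.
Proposal Y: {Joliet, Kent, York, Quay}: P→York 3·9=27, Q→Joliet 2·8=16, R→Kent 3·6=18, S→York 3·23=69, T→Kent 3·8=24. Service 154; fixed 207; total 361.
Difference: |447 − 361| = 86.

Proposal Y is cheaper by 86.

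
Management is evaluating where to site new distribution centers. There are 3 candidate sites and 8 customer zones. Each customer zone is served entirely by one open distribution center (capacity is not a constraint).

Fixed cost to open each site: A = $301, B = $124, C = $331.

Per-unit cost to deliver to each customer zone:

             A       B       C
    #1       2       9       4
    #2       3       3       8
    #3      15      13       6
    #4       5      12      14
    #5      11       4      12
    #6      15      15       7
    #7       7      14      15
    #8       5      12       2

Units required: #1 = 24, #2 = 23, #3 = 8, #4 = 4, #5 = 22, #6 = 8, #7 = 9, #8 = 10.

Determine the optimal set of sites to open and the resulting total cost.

Open A and B; minimum total cost 987.

For any fixed open set, each customer zone goes to its cheapest open site; total = fixed + service.
{A, B}: #1→A 2·24=48, #2→A 3·23=69, #3→B 13·8=104, #4→A 5·4=20, #5→B 4·22=88, #6→A 15·8=120, #7→A 7·9=63, #8→A 5·10=50. Service 562; fixed 425; total 987.
{B, C}: service 551 + fixed 455 = 1006
{B}: #1→B 9·24=216, #2→B 3·23=69, #3→B 13·8=104, #4→B 12·4=48, #5→B 4·22=88, #6→B 15·8=120, #7→B 14·9=126, #8→B 12·10=120. Service 891; fixed 124; total 1015.
{A, B, C}: service 412 + fixed 756 = 1168
No other subset beats 987.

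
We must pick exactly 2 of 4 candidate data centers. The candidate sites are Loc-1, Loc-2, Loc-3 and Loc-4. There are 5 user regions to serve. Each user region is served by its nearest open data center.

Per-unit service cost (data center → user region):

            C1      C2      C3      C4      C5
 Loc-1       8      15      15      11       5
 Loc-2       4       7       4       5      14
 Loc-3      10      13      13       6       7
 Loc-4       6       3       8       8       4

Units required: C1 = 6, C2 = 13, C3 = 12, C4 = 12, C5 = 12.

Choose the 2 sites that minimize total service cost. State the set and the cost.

Choose Loc-2 and Loc-4; total service cost 219.

With exactly 2 open, each user region uses its cheapest among the chosen.
{Loc-2, Loc-4}: C1→Loc-2 4·6=24, C2→Loc-4 3·13=39, C3→Loc-2 4·12=48, C4→Loc-2 5·12=60, C5→Loc-4 4·12=48. Service cost 219.
{Loc-1, Loc-2}: service cost 283
{Loc-3, Loc-4}: service cost 291
Among all 6 size-2 choices, {Loc-2, Loc-4} is lowest.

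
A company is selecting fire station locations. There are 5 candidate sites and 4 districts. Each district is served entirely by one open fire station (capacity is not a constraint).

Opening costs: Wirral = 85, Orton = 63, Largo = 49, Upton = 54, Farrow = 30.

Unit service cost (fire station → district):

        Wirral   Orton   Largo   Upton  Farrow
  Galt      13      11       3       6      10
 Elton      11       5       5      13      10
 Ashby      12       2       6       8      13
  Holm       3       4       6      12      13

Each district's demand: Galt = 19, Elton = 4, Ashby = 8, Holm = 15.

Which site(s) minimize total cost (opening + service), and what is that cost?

Open Largo only; minimum total cost 264.

For any fixed open set, each district goes to its cheapest open site; total = fixed + service.
{Largo}: Galt→Largo 3·19=57, Elton→Largo 5·4=20, Ashby→Largo 6·8=48, Holm→Largo 6·15=90. Service 215; fixed 49; total 264.
{Orton, Largo}: service 153 + fixed 112 = 265
{Largo, Farrow}: service 215 + fixed 79 = 294
{Wirral, Orton, Largo, Upton, Farrow}: service 138 + fixed 281 = 419
No other subset beats 264.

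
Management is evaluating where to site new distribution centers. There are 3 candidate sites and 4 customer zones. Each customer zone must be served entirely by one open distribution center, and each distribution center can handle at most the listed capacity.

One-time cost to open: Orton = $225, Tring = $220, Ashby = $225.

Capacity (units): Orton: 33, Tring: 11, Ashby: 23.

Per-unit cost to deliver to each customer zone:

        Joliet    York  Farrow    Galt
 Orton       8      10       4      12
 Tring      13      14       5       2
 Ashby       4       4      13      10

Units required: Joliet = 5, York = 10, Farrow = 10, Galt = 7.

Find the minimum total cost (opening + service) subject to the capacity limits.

Minimum total cost: 489

Open {Orton}: Joliet→Orton 8·5=40, York→Orton 10·10=100, Farrow→Orton 4·10=40, Galt→Orton 12·7=84.
Loads: Orton carries 32/33. Service 264; fixed 225; total 489.
Next best feasible plan costs 620.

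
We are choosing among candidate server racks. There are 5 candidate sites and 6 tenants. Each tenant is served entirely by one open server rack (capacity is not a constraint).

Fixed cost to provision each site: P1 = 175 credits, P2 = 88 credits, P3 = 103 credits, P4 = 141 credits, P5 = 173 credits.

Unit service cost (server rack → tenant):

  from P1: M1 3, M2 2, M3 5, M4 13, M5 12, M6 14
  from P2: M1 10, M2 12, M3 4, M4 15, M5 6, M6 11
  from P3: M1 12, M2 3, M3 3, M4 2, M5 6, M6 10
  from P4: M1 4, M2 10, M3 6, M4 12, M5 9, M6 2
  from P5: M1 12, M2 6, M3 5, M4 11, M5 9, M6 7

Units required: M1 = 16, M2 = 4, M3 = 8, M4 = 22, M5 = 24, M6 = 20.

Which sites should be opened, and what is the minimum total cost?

For any fixed open set, each tenant goes to its cheapest open site; total = fixed + service.
{P3, P4}: M1→P4 4·16=64, M2→P3 3·4=12, M3→P3 3·8=24, M4→P3 2·22=44, M5→P3 6·24=144, M6→P4 2·20=40. Service 328; fixed 244; total 572.
{P2, P3, P4}: M1→P4 4·16=64, M2→P3 3·4=12, M3→P3 3·8=24, M4→P3 2·22=44, M5→P2 6·24=144, M6→P4 2·20=40. Service 328; fixed 332; total 660.
{P3}: M1→P3 12·16=192, M2→P3 3·4=12, M3→P3 3·8=24, M4→P3 2·22=44, M5→P3 6·24=144, M6→P3 10·20=200. Service 616; fixed 103; total 719.
{P1, P2, P3, P4, P5}: service 308 + fixed 680 = 988
No other subset beats 572.

Open P3 and P4; minimum total cost 572.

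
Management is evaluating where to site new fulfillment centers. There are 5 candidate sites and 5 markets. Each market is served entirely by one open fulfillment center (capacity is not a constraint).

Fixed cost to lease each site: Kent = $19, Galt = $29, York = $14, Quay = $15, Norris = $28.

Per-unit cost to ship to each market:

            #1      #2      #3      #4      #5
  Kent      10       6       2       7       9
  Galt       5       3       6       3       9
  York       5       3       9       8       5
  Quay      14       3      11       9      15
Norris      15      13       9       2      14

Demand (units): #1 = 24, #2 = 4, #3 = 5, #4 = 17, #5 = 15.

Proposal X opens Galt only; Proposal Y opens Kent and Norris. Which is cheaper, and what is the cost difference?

Proposal X: {Galt}: #1→Galt 5·24=120, #2→Galt 3·4=12, #3→Galt 6·5=30, #4→Galt 3·17=51, #5→Galt 9·15=135. Service 348; fixed 29; total 377.
Proposal Y: {Kent, Norris}: #1→Kent 10·24=240, #2→Kent 6·4=24, #3→Kent 2·5=10, #4→Norris 2·17=34, #5→Kent 9·15=135. Service 443; fixed 47; total 490.
Difference: |377 − 490| = 113.

Proposal X is cheaper by 113.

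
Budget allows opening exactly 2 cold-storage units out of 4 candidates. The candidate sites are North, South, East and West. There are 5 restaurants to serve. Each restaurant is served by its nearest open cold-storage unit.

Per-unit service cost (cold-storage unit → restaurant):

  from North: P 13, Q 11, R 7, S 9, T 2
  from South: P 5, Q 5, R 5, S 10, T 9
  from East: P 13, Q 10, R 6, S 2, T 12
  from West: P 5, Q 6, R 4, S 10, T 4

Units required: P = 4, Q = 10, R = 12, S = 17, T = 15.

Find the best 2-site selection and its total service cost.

With exactly 2 open, each restaurant uses its cheapest among the chosen.
{East, West}: P→West 5·4=20, Q→West 6·10=60, R→West 4·12=48, S→East 2·17=34, T→West 4·15=60. Service cost 222.
{North, East}: service cost 288
{South, East}: service cost 299
Among all 6 size-2 choices, {East, West} is lowest.

Choose East and West; total service cost 222.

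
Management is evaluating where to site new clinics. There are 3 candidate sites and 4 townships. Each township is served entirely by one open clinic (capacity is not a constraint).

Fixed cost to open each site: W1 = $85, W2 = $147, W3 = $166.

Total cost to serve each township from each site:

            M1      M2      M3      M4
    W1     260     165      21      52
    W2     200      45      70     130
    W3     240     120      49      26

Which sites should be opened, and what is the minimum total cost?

Open W1 and W2; minimum total cost 550.

For any fixed open set, each township goes to its cheapest open site; total = fixed + service.
{W1, W2}: M1→W2 200, M2→W2 45, M3→W1 21, M4→W1 52. Service 318; fixed 232; total 550.
{W1}: M1→W1 260, M2→W1 165, M3→W1 21, M4→W1 52. Service 498; fixed 85; total 583.
{W2}: service 445 + fixed 147 = 592
{W1, W2, W3}: M1→W2 200, M2→W2 45, M3→W1 21, M4→W3 26. Service 292; fixed 398; total 690.
No other subset beats 550.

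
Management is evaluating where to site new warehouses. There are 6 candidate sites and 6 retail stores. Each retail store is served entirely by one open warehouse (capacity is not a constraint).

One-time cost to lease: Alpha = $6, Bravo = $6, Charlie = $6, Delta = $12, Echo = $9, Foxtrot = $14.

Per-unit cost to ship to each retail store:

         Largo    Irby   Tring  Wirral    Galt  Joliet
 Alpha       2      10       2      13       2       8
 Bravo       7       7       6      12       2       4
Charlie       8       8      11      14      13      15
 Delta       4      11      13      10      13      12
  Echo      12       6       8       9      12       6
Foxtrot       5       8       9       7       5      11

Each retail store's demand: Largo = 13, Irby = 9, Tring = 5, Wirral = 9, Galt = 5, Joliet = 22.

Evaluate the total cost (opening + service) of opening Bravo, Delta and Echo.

Total cost: 342

Each retail store is assigned to its cheapest site among the open ones.
{Bravo, Delta, Echo}: Largo→Delta 4·13=52, Irby→Echo 6·9=54, Tring→Bravo 6·5=30, Wirral→Echo 9·9=81, Galt→Bravo 2·5=10, Joliet→Bravo 4·22=88. Service 315; fixed 27; total 342.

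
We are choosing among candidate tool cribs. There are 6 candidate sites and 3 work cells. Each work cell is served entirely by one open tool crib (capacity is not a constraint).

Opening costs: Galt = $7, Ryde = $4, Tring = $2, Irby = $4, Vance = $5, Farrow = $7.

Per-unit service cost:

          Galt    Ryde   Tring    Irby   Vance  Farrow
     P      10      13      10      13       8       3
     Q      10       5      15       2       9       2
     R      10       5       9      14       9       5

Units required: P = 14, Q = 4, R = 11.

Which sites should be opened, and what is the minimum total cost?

For any fixed open set, each work cell goes to its cheapest open site; total = fixed + service.
{Farrow}: P→Farrow 3·14=42, Q→Farrow 2·4=8, R→Farrow 5·11=55. Service 105; fixed 7; total 112.
{Tring, Farrow}: service 105 + fixed 9 = 114
{Ryde, Farrow}: P→Farrow 3·14=42, Q→Farrow 2·4=8, R→Ryde 5·11=55. Service 105; fixed 11; total 116.
{Galt, Ryde, Tring, Irby, Vance, Farrow}: service 105 + fixed 29 = 134
No other subset beats 112.

Open Farrow only; minimum total cost 112.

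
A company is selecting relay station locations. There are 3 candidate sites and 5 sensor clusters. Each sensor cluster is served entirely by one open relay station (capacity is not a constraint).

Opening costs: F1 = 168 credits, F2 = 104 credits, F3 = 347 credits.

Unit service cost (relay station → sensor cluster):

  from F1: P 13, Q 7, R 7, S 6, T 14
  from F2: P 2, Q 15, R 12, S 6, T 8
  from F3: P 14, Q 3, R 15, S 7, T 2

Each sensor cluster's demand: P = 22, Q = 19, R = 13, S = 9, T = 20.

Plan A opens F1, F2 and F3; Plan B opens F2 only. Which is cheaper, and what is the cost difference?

Plan B is cheaper by 102.

Plan A: {F1, F2, F3}: P→F2 2·22=44, Q→F3 3·19=57, R→F1 7·13=91, S→F1 6·9=54, T→F3 2·20=40. Service 286; fixed 619; total 905.
Plan B: {F2}: P→F2 2·22=44, Q→F2 15·19=285, R→F2 12·13=156, S→F2 6·9=54, T→F2 8·20=160. Service 699; fixed 104; total 803.
Difference: |905 − 803| = 102.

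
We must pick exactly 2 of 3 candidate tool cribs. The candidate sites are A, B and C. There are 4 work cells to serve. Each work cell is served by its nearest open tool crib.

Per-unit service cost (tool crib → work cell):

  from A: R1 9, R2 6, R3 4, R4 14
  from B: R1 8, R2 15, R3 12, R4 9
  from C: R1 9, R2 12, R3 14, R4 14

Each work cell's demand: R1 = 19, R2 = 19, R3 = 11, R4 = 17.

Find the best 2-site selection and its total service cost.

With exactly 2 open, each work cell uses its cheapest among the chosen.
{A, B}: R1→B 8·19=152, R2→A 6·19=114, R3→A 4·11=44, R4→B 9·17=153. Service cost 463.
{A, C}: service cost 567
{B, C}: service cost 665
Among all 3 size-2 choices, {A, B} is lowest.

Choose A and B; total service cost 463.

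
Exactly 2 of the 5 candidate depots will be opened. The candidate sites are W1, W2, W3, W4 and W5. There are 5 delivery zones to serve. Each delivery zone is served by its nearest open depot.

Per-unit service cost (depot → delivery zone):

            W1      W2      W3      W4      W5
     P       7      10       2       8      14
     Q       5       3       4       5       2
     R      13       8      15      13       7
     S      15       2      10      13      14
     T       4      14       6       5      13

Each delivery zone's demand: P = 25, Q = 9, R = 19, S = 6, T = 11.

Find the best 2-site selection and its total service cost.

Choose W2 and W3; total service cost 307.

With exactly 2 open, each delivery zone uses its cheapest among the chosen.
{W2, W3}: P→W3 2·25=50, Q→W2 3·9=27, R→W2 8·19=152, S→W2 2·6=12, T→W3 6·11=66. Service cost 307.
{W3, W5}: service cost 327
{W1, W2}: service cost 410
Among all 10 size-2 choices, {W2, W3} is lowest.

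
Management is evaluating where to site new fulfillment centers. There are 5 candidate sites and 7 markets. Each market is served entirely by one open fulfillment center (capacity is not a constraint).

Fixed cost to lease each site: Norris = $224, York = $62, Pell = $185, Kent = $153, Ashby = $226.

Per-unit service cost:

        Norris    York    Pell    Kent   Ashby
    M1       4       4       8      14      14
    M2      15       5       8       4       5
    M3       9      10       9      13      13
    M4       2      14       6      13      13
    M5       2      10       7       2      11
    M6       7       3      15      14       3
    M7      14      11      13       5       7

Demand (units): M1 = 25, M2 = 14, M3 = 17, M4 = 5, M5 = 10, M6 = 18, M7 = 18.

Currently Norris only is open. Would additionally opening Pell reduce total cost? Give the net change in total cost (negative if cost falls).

No — net change +69 (cost rises by 69).

Current service cost with {Norris}: 871.
Adding Pell: each market re-picks its cheapest; new service cost 755, saving 116.
Extra fixed cost: 185. Net change = 185 − 116 = 69.
(Totals: 1095 → 1164.)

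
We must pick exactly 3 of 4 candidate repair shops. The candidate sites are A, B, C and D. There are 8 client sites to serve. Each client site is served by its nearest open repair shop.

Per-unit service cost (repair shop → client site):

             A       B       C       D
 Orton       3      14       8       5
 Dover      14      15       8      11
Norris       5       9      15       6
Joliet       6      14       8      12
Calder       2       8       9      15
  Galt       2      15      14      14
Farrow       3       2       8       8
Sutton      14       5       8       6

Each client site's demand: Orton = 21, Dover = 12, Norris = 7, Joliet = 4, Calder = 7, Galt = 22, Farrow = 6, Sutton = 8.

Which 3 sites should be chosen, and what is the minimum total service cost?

With exactly 3 open, each client site uses its cheapest among the chosen.
{A, B, C}: Orton→A 3·21=63, Dover→C 8·12=96, Norris→A 5·7=35, Joliet→A 6·4=24, Calder→A 2·7=14, Galt→A 2·22=44, Farrow→B 2·6=12, Sutton→B 5·8=40. Service cost 328.
{A, C, D}: service cost 342
{A, B, D}: service cost 364
Among all 4 size-3 choices, {A, B, C} is lowest.

Choose A, B and C; total service cost 328.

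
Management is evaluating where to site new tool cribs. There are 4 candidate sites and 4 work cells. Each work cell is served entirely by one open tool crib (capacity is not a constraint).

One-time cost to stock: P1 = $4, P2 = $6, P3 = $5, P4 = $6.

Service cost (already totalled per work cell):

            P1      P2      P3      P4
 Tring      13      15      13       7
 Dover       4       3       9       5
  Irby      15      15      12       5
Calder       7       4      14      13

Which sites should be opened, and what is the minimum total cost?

For any fixed open set, each work cell goes to its cheapest open site; total = fixed + service.
{P2, P4}: Tring→P4 7, Dover→P2 3, Irby→P4 5, Calder→P2 4. Service 19; fixed 12; total 31.
{P1, P4}: service 23 + fixed 10 = 33
{P1, P2, P4}: service 19 + fixed 16 = 35
{P1, P2, P3, P4}: service 19 + fixed 21 = 40
No other subset beats 31.

Open P2 and P4; minimum total cost 31.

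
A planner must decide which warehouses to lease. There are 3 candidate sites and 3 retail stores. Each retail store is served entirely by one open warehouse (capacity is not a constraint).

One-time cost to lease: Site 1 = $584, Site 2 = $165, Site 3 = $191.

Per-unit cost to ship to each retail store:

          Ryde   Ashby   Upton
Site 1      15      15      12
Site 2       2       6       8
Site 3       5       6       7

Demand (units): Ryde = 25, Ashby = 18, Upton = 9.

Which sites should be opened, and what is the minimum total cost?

For any fixed open set, each retail store goes to its cheapest open site; total = fixed + service.
{Site 2}: Ryde→Site 2 2·25=50, Ashby→Site 2 6·18=108, Upton→Site 2 8·9=72. Service 230; fixed 165; total 395.
{Site 3}: Ryde→Site 3 5·25=125, Ashby→Site 3 6·18=108, Upton→Site 3 7·9=63. Service 296; fixed 191; total 487.
{Site 2, Site 3}: Ryde→Site 2 2·25=50, Ashby→Site 2 6·18=108, Upton→Site 3 7·9=63. Service 221; fixed 356; total 577.
{Site 1, Site 2, Site 3}: service 221 + fixed 940 = 1161
No other subset beats 395.

Open Site 2 only; minimum total cost 395.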